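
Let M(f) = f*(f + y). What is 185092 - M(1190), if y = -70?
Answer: -1147708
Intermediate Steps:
M(f) = f*(-70 + f) (M(f) = f*(f - 70) = f*(-70 + f))
185092 - M(1190) = 185092 - 1190*(-70 + 1190) = 185092 - 1190*1120 = 185092 - 1*1332800 = 185092 - 1332800 = -1147708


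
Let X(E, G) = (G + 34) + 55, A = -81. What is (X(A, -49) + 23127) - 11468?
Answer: 11699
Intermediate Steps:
X(E, G) = 89 + G (X(E, G) = (34 + G) + 55 = 89 + G)
(X(A, -49) + 23127) - 11468 = ((89 - 49) + 23127) - 11468 = (40 + 23127) - 11468 = 23167 - 11468 = 11699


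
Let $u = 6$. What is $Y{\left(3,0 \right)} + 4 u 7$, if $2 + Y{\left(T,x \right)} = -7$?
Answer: $159$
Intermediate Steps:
$Y{\left(T,x \right)} = -9$ ($Y{\left(T,x \right)} = -2 - 7 = -9$)
$Y{\left(3,0 \right)} + 4 u 7 = -9 + 4 \cdot 6 \cdot 7 = -9 + 24 \cdot 7 = -9 + 168 = 159$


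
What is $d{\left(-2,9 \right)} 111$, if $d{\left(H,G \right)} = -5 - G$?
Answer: $-1554$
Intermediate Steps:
$d{\left(-2,9 \right)} 111 = \left(-5 - 9\right) 111 = \left(-14\right) 111 = -1554$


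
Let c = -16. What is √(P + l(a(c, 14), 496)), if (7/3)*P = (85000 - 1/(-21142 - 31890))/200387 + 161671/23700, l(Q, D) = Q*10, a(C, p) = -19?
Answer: I*√823277496259024780281796158/2098817368340 ≈ 13.671*I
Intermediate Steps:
l(Q, D) = 10*Q
P = 456224573609591/146917215783800 (P = 3*((85000 - 1/(-21142 - 31890))/200387 + 161671/23700)/7 = 3*((85000 - 1/(-53032))*(1/200387) + 161671*(1/23700))/7 = 3*((85000 - 1*(-1/53032))*(1/200387) + 161671/23700)/7 = 3*((85000 + 1/53032)*(1/200387) + 161671/23700)/7 = 3*((4507720001/53032)*(1/200387) + 161671/23700)/7 = 3*(4507720001/10626923384 + 161671/23700)/7 = (3/7)*(456224573609591/62964521050200) = 456224573609591/146917215783800 ≈ 3.1053)
√(P + l(a(c, 14), 496)) = √(456224573609591/146917215783800 + 10*(-19)) = √(456224573609591/146917215783800 - 190) = √(-27458046425312409/146917215783800) = I*√823277496259024780281796158/2098817368340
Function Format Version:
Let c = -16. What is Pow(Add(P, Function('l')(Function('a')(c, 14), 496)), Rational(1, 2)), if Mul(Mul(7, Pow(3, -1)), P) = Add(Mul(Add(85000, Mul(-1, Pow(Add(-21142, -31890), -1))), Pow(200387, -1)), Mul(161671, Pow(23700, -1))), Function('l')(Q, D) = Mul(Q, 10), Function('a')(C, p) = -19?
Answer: Mul(Rational(1, 2098817368340), I, Pow(823277496259024780281796158, Rational(1, 2))) ≈ Mul(13.671, I)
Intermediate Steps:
Function('l')(Q, D) = Mul(10, Q)
P = Rational(456224573609591, 146917215783800) (P = Mul(Rational(3, 7), Add(Mul(Add(85000, Mul(-1, Pow(Add(-21142, -31890), -1))), Pow(200387, -1)), Mul(161671, Pow(23700, -1)))) = Mul(Rational(3, 7), Add(Mul(Add(85000, Mul(-1, Pow(-53032, -1))), Rational(1, 200387)), Mul(161671, Rational(1, 23700)))) = Mul(Rational(3, 7), Add(Mul(Add(85000, Mul(-1, Rational(-1, 53032))), Rational(1, 200387)), Rational(161671, 23700))) = Mul(Rational(3, 7), Add(Mul(Add(85000, Rational(1, 53032)), Rational(1, 200387)), Rational(161671, 23700))) = Mul(Rational(3, 7), Add(Mul(Rational(4507720001, 53032), Rational(1, 200387)), Rational(161671, 23700))) = Mul(Rational(3, 7), Add(Rational(4507720001, 10626923384), Rational(161671, 23700))) = Mul(Rational(3, 7), Rational(456224573609591, 62964521050200)) = Rational(456224573609591, 146917215783800) ≈ 3.1053)
Pow(Add(P, Function('l')(Function('a')(c, 14), 496)), Rational(1, 2)) = Pow(Add(Rational(456224573609591, 146917215783800), Mul(10, -19)), Rational(1, 2)) = Pow(Add(Rational(456224573609591, 146917215783800), -190), Rational(1, 2)) = Pow(Rational(-27458046425312409, 146917215783800), Rational(1, 2)) = Mul(Rational(1, 2098817368340), I, Pow(823277496259024780281796158, Rational(1, 2)))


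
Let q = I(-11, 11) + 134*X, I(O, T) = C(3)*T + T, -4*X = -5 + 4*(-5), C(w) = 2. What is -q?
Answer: -1741/2 ≈ -870.50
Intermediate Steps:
X = 25/4 (X = -(-5 + 4*(-5))/4 = -(-5 - 20)/4 = -1/4*(-25) = 25/4 ≈ 6.2500)
I(O, T) = 3*T (I(O, T) = 2*T + T = 3*T)
q = 1741/2 (q = 3*11 + 134*(25/4) = 33 + 1675/2 = 1741/2 ≈ 870.50)
-q = -1*1741/2 = -1741/2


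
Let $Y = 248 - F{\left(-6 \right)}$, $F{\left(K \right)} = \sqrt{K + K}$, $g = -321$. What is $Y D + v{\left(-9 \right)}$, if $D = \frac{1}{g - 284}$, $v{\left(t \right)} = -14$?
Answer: $- \frac{8718}{605} + \frac{2 i \sqrt{3}}{605} \approx -14.41 + 0.0057258 i$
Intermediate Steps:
$F{\left(K \right)} = \sqrt{2} \sqrt{K}$ ($F{\left(K \right)} = \sqrt{2 K} = \sqrt{2} \sqrt{K}$)
$Y = 248 - 2 i \sqrt{3}$ ($Y = 248 - \sqrt{2} \sqrt{-6} = 248 - \sqrt{2} i \sqrt{6} = 248 - 2 i \sqrt{3} \approx 248.0 - 3.4641 i$)
$D = - \frac{1}{605}$ ($D = \frac{1}{-321 - 284} = \frac{1}{-605} = - \frac{1}{605} \approx -0.0016529$)
$Y D + v{\left(-9 \right)} = \left(248 - 2 i \sqrt{3}\right) \left(- \frac{1}{605}\right) - 14 = \left(- \frac{248}{605} + \frac{2 i \sqrt{3}}{605}\right) - 14 = - \frac{8718}{605} + \frac{2 i \sqrt{3}}{605}$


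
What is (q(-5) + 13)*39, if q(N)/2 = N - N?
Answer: 507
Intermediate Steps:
q(N) = 0 (q(N) = 2*(N - N) = 2*0 = 0)
(q(-5) + 13)*39 = (0 + 13)*39 = 13*39 = 507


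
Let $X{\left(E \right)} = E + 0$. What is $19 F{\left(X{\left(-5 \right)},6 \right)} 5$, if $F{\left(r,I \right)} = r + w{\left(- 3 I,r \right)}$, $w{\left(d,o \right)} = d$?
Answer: $-2185$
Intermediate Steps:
$X{\left(E \right)} = E$
$F{\left(r,I \right)} = r - 3 I$
$19 F{\left(X{\left(-5 \right)},6 \right)} 5 = 19 \left(-5 - 18\right) 5 = 19 \left(-23\right) 5 = \left(-437\right) 5 = -2185$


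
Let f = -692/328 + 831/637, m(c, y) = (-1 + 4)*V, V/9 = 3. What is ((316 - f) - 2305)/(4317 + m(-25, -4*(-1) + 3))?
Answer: -103851367/229725132 ≈ -0.45207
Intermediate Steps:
V = 27 (V = 9*3 = 27)
m(c, y) = 81 (m(c, y) = (-1 + 4)*27 = 3*27 = 81)
f = -42059/52234 (f = -692*1/328 + 831*(1/637) = -173/82 + 831/637 = -42059/52234 ≈ -0.80520)
((316 - f) - 2305)/(4317 + m(-25, -4*(-1) + 3)) = ((316 - 1*(-42059/52234)) - 2305)/(4317 + 81) = ((316 + 42059/52234) - 2305)/4398 = (16548003/52234 - 2305)*(1/4398) = -103851367/52234*1/4398 = -103851367/229725132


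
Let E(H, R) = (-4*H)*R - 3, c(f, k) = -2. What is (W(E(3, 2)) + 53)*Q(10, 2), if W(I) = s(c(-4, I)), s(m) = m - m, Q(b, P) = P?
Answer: 106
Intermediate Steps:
s(m) = 0
E(H, R) = -3 - 4*H*R (E(H, R) = -4*H*R - 3 = -3 - 4*H*R)
W(I) = 0
(W(E(3, 2)) + 53)*Q(10, 2) = (0 + 53)*2 = 53*2 = 106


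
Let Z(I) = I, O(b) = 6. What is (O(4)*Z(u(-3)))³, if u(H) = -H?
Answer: 5832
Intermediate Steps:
(O(4)*Z(u(-3)))³ = (6*(-1*(-3)))³ = (6*3)³ = 18³ = 5832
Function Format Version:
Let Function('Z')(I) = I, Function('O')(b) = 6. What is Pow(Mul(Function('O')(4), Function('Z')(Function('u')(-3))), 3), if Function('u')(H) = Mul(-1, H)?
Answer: 5832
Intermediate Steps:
Pow(Mul(Function('O')(4), Function('Z')(Function('u')(-3))), 3) = Pow(Mul(6, Mul(-1, -3)), 3) = Pow(Mul(6, 3), 3) = Pow(18, 3) = 5832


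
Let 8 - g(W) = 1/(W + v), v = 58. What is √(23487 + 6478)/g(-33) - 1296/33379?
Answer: -1296/33379 + 25*√29965/199 ≈ 21.708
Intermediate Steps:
g(W) = 8 - 1/(58 + W) (g(W) = 8 - 1/(W + 58) = 8 - 1/(58 + W))
√(23487 + 6478)/g(-33) - 1296/33379 = √(23487 + 6478)/(((463 + 8*(-33))/(58 - 33))) - 1296/33379 = √29965/(((463 - 264)/25)) - 1296*1/33379 = √29965/(((1/25)*199)) - 1296/33379 = √29965/(199/25) - 1296/33379 = √29965*(25/199) - 1296/33379 = 25*√29965/199 - 1296/33379 = -1296/33379 + 25*√29965/199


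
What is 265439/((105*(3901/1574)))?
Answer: 417800986/409605 ≈ 1020.0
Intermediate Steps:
265439/((105*(3901/1574))) = 265439/(409605/1574) = 265439*(1574/409605) = 417800986/409605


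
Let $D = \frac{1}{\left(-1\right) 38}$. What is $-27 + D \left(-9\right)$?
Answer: $- \frac{1017}{38} \approx -26.763$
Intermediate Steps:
$D = - \frac{1}{38}$ ($D = \frac{1}{-38} = - \frac{1}{38} \approx -0.026316$)
$-27 + D \left(-9\right) = -27 - - \frac{9}{38} = -27 + \frac{9}{38} = - \frac{1017}{38}$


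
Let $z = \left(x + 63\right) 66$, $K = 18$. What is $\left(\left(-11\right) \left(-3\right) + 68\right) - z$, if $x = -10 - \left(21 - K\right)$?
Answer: $-3199$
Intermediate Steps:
$x = -13$ ($x = -10 - \left(21 - 18\right) = -10 - 3 = -13$)
$z = 3300$ ($z = \left(-13 + 63\right) 66 = 50 \cdot 66 = 3300$)
$\left(\left(-11\right) \left(-3\right) + 68\right) - z = \left(\left(-11\right) \left(-3\right) + 68\right) - 3300 = \left(33 + 68\right) - 3300 = 101 - 3300 = -3199$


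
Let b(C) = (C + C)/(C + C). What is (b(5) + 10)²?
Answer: 121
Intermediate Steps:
b(C) = 1 (b(C) = (2*C)/((2*C)) = (2*C)*(1/(2*C)) = 1)
(b(5) + 10)² = (1 + 10)² = 11² = 121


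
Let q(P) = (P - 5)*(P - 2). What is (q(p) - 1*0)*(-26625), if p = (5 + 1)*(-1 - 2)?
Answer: -12247500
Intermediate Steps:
p = -18 (p = 6*(-3) = -18)
q(P) = (-5 + P)*(-2 + P)
(q(p) - 1*0)*(-26625) = ((10 + (-18)² - 7*(-18)) - 1*0)*(-26625) = ((10 + 324 + 126) + 0)*(-26625) = (460 + 0)*(-26625) = 460*(-26625) = -12247500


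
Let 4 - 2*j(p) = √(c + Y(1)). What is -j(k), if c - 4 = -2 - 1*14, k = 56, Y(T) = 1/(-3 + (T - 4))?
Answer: -2 + I*√438/12 ≈ -2.0 + 1.744*I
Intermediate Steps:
Y(T) = 1/(-7 + T) (Y(T) = 1/(-3 + (-4 + T)) = 1/(-7 + T))
c = -12 (c = 4 + (-2 - 1*14) = 4 + (-2 - 14) = 4 - 16 = -12)
j(p) = 2 - I*√438/12 (j(p) = 2 - √(-12 + 1/(-7 + 1))/2 = 2 - √(-12 + 1/(-6))/2 = 2 - √(-12 - ⅙)/2 = 2 - I*√438/12)
-j(k) = -(2 - I*√438/12) = -2 + I*√438/12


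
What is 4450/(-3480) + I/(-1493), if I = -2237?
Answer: 114091/519564 ≈ 0.21959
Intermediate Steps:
4450/(-3480) + I/(-1493) = 4450/(-3480) - 2237/(-1493) = 4450*(-1/3480) - 2237*(-1/1493) = -445/348 + 2237/1493 = 114091/519564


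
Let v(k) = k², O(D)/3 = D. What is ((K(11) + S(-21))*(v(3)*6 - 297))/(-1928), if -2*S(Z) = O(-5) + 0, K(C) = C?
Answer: 8991/3856 ≈ 2.3317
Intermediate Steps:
O(D) = 3*D
S(Z) = 15/2 (S(Z) = -(3*(-5) + 0)/2 = -(-15 + 0)/2 = -½*(-15) = 15/2)
((K(11) + S(-21))*(v(3)*6 - 297))/(-1928) = ((11 + 15/2)*(3²*6 - 297))/(-1928) = (37*(9*6 - 297)/2)*(-1/1928) = (37*(54 - 297)/2)*(-1/1928) = ((37/2)*(-243))*(-1/1928) = -8991/2*(-1/1928) = 8991/3856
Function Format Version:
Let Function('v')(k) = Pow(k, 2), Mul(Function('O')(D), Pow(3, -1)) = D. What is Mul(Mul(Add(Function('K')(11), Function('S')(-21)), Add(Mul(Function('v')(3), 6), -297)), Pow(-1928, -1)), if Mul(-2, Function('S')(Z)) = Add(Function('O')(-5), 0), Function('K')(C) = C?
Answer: Rational(8991, 3856) ≈ 2.3317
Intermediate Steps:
Function('O')(D) = Mul(3, D)
Function('S')(Z) = Rational(15, 2) (Function('S')(Z) = Mul(Rational(-1, 2), Add(Mul(3, -5), 0)) = Mul(Rational(-1, 2), Add(-15, 0)) = Mul(Rational(-1, 2), -15) = Rational(15, 2))
Mul(Mul(Add(Function('K')(11), Function('S')(-21)), Add(Mul(Function('v')(3), 6), -297)), Pow(-1928, -1)) = Mul(Mul(Add(11, Rational(15, 2)), Add(Mul(Pow(3, 2), 6), -297)), Pow(-1928, -1)) = Mul(Mul(Rational(37, 2), Add(Mul(9, 6), -297)), Rational(-1, 1928)) = Mul(Mul(Rational(37, 2), Add(54, -297)), Rational(-1, 1928)) = Mul(Mul(Rational(37, 2), -243), Rational(-1, 1928)) = Mul(Rational(-8991, 2), Rational(-1, 1928)) = Rational(8991, 3856)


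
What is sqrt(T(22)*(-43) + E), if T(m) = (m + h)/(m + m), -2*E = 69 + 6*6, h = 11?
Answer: I*sqrt(339)/2 ≈ 9.206*I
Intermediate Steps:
E = -105/2 (E = -(69 + 6*6)/2 = -(69 + 36)/2 = -1/2*105 = -105/2 ≈ -52.500)
T(m) = (11 + m)/(2*m) (T(m) = (m + 11)/(m + m) = (11 + m)/((2*m)) = (11 + m)*(1/(2*m)) = (11 + m)/(2*m))
sqrt(T(22)*(-43) + E) = sqrt(((1/2)*(11 + 22)/22)*(-43) - 105/2) = sqrt(((1/2)*(1/22)*33)*(-43) - 105/2) = sqrt((3/4)*(-43) - 105/2) = sqrt(-129/4 - 105/2) = sqrt(-339/4) = I*sqrt(339)/2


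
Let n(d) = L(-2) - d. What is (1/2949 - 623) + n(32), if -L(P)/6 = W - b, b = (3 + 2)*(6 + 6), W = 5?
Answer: -958424/2949 ≈ -325.00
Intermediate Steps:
b = 60 (b = 5*12 = 60)
L(P) = 330 (L(P) = -6*(5 - 1*60) = -6*(5 - 60) = -6*(-55) = 330)
n(d) = 330 - d
(1/2949 - 623) + n(32) = (1/2949 - 623) + (330 - 1*32) = (1/2949 - 623) + (330 - 32) = -1837226/2949 + 298 = -958424/2949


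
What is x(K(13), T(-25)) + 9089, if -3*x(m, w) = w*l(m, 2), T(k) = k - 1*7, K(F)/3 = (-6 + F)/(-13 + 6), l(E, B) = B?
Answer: 27331/3 ≈ 9110.3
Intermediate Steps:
K(F) = 18/7 - 3*F/7 (K(F) = 3*((-6 + F)/(-13 + 6)) = 3*((-6 + F)/(-7)) = 3*((-6 + F)*(-1/7)) = 3*(6/7 - F/7) = 18/7 - 3*F/7)
T(k) = -7 + k (T(k) = k - 7 = -7 + k)
x(m, w) = -2*w/3 (x(m, w) = -w*2/3 = -2*w/3)
x(K(13), T(-25)) + 9089 = -2*(-7 - 25)/3 + 9089 = -2/3*(-32) + 9089 = 64/3 + 9089 = 27331/3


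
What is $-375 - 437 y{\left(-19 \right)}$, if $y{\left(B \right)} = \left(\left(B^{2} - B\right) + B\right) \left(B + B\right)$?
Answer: $5994391$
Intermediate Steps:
$y{\left(B \right)} = 2 B^{3}$ ($y{\left(B \right)} = B^{2} \cdot 2 B = 2 B^{3}$)
$-375 - 437 y{\left(-19 \right)} = -375 - 437 \cdot 2 \left(-19\right)^{3} = -375 - 437 \cdot 2 \left(-6859\right) = -375 - -5994766 = -375 + 5994766 = 5994391$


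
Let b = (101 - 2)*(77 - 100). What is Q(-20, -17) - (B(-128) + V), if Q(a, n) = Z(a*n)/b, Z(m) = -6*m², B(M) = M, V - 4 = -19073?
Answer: 14801723/759 ≈ 19502.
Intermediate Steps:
V = -19069 (V = 4 - 19073 = -19069)
b = -2277 (b = 99*(-23) = -2277)
Q(a, n) = 2*a²*n²/759 (Q(a, n) = -6*a²*n²/(-2277) = -6*a²*n²*(-1/2277) = 2*a²*n²/759)
Q(-20, -17) - (B(-128) + V) = (2/759)*(-20)²*(-17)² - (-128 - 19069) = (2/759)*400*289 - 1*(-19197) = 231200/759 + 19197 = 14801723/759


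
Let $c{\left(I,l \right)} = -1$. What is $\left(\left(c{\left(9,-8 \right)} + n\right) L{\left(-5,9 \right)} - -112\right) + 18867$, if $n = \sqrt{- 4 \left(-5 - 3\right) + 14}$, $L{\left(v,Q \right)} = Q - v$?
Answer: $18965 + 14 \sqrt{46} \approx 19060.0$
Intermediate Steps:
$n = \sqrt{46}$ ($n = \sqrt{\left(-4\right) \left(-8\right) + 14} = \sqrt{32 + 14} = \sqrt{46} \approx 6.7823$)
$\left(\left(c{\left(9,-8 \right)} + n\right) L{\left(-5,9 \right)} - -112\right) + 18867 = \left(\left(-1 + \sqrt{46}\right) \left(9 - -5\right) - -112\right) + 18867 = \left(\left(-1 + \sqrt{46}\right) \left(9 + 5\right) + 112\right) + 18867 = \left(\left(-1 + \sqrt{46}\right) 14 + 112\right) + 18867 = \left(\left(-14 + 14 \sqrt{46}\right) + 112\right) + 18867 = \left(98 + 14 \sqrt{46}\right) + 18867 = 18965 + 14 \sqrt{46}$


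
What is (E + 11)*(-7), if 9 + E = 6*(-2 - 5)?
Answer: 280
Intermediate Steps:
E = -51 (E = -9 + 6*(-2 - 5) = -9 + 6*(-7) = -9 - 42 = -51)
(E + 11)*(-7) = (-51 + 11)*(-7) = -40*(-7) = 280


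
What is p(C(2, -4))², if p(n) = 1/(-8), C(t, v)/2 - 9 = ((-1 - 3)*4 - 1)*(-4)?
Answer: 1/64 ≈ 0.015625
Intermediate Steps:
C(t, v) = 154 (C(t, v) = 18 + 2*(((-1 - 3)*4 - 1)*(-4)) = 18 + 2*((-4*4 - 1)*(-4)) = 18 + 2*((-16 - 1)*(-4)) = 18 + 2*(-17*(-4)) = 18 + 2*68 = 18 + 136 = 154)
p(n) = -⅛
p(C(2, -4))² = (-⅛)² = 1/64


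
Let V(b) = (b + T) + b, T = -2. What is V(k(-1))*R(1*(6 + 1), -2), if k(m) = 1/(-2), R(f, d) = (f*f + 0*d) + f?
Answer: -168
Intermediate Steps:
R(f, d) = f + f² (R(f, d) = (f² + 0) + f = f² + f = f + f²)
k(m) = -½ (k(m) = 1*(-½) = -½)
V(b) = -2 + 2*b (V(b) = (b - 2) + b = (-2 + b) + b = -2 + 2*b)
V(k(-1))*R(1*(6 + 1), -2) = (-2 + 2*(-½))*((1*(6 + 1))*(1 + 1*(6 + 1))) = (-2 - 1)*((1*7)*(1 + 1*7)) = -21*(1 + 7) = -21*8 = -3*56 = -168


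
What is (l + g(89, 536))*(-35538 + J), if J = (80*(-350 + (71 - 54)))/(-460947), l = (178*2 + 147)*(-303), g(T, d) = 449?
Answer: 829757716092720/153649 ≈ 5.4003e+9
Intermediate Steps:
l = -152409 (l = (356 + 147)*(-303) = 503*(-303) = -152409)
J = 8880/153649 (J = (80*(-350 + 17))*(-1/460947) = (80*(-333))*(-1/460947) = -26640*(-1/460947) = 8880/153649 ≈ 0.057794)
(l + g(89, 536))*(-35538 + J) = (-152409 + 449)*(-35538 + 8880/153649) = -151960*(-5460369282/153649) = 829757716092720/153649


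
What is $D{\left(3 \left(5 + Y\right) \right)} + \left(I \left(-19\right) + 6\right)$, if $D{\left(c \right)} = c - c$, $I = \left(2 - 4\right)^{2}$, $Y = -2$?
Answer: $-70$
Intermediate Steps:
$I = 4$ ($I = \left(-2\right)^{2} = 4$)
$D{\left(c \right)} = 0$
$D{\left(3 \left(5 + Y\right) \right)} + \left(I \left(-19\right) + 6\right) = 0 + \left(4 \left(-19\right) + 6\right) = 0 + \left(-76 + 6\right) = 0 - 70 = -70$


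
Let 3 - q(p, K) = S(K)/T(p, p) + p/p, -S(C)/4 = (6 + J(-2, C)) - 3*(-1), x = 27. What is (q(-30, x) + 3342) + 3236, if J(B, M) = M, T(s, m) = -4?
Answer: 6544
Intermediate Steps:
S(C) = -36 - 4*C (S(C) = -4*((6 + C) - 3*(-1)) = -4*((6 + C) + 3) = -4*(9 + C) = -36 - 4*C)
q(p, K) = -7 - K (q(p, K) = 3 - ((-36 - 4*K)/(-4) + p/p) = 3 - ((-36 - 4*K)*(-¼) + 1) = 3 - ((9 + K) + 1) = 3 - (10 + K) = 3 + (-10 - K) = -7 - K)
(q(-30, x) + 3342) + 3236 = ((-7 - 1*27) + 3342) + 3236 = ((-7 - 27) + 3342) + 3236 = (-34 + 3342) + 3236 = 3308 + 3236 = 6544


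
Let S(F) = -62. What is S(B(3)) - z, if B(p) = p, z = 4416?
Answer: -4478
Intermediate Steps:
S(B(3)) - z = -62 - 1*4416 = -62 - 4416 = -4478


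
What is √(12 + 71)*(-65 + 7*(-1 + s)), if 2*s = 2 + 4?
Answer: -51*√83 ≈ -464.63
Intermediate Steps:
s = 3 (s = (2 + 4)/2 = (½)*6 = 3)
√(12 + 71)*(-65 + 7*(-1 + s)) = √(12 + 71)*(-65 + 7*(-1 + 3)) = √83*(-65 + 7*2) = √83*(-65 + 14) = √83*(-51) = -51*√83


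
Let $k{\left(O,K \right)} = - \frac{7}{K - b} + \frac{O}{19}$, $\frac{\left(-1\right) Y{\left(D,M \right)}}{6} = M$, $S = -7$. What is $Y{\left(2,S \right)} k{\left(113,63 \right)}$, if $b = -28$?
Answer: $\frac{60900}{247} \approx 246.56$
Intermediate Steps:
$Y{\left(D,M \right)} = - 6 M$
$k{\left(O,K \right)} = - \frac{7}{28 + K} + \frac{O}{19}$ ($k{\left(O,K \right)} = - \frac{7}{K - -28} + \frac{O}{19} = - \frac{7}{K + 28} + O \frac{1}{19} = - \frac{7}{28 + K} + \frac{O}{19}$)
$Y{\left(2,S \right)} k{\left(113,63 \right)} = \left(-6\right) \left(-7\right) \frac{-133 + 28 \cdot 113 + 63 \cdot 113}{19 \left(28 + 63\right)} = 42 \frac{-133 + 3164 + 7119}{19 \cdot 91} = 42 \cdot \frac{1}{19} \cdot \frac{1}{91} \cdot 10150 = 42 \cdot \frac{1450}{247} = \frac{60900}{247}$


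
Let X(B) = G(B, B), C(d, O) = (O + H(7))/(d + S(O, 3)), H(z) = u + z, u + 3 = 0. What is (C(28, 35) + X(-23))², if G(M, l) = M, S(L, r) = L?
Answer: 220900/441 ≈ 500.91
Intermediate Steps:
u = -3 (u = -3 + 0 = -3)
H(z) = -3 + z
C(d, O) = (4 + O)/(O + d) (C(d, O) = (O + (-3 + 7))/(d + O) = (O + 4)/(O + d) = (4 + O)/(O + d))
X(B) = B
(C(28, 35) + X(-23))² = ((4 + 35)/(35 + 28) - 23)² = (39/63 - 23)² = ((1/63)*39 - 23)² = (13/21 - 23)² = (-470/21)² = 220900/441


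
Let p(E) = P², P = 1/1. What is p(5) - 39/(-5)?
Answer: 44/5 ≈ 8.8000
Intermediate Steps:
P = 1
p(E) = 1 (p(E) = 1² = 1)
p(5) - 39/(-5) = 1 - 39/(-5) = 1 - 39*(-⅕) = 1 + 39/5 = 44/5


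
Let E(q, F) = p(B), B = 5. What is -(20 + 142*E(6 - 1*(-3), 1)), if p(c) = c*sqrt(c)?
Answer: -20 - 710*sqrt(5) ≈ -1607.6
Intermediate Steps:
p(c) = c**(3/2)
E(q, F) = 5*sqrt(5) (E(q, F) = 5**(3/2) = 5*sqrt(5))
-(20 + 142*E(6 - 1*(-3), 1)) = -(20 + 142*(5*sqrt(5))) = -(20 + 710*sqrt(5)) = -20 - 710*sqrt(5)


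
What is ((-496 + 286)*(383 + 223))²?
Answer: 16195107600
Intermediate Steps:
((-496 + 286)*(383 + 223))² = (-210*606)² = (-127260)² = 16195107600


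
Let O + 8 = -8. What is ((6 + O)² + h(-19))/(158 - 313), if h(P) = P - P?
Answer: -20/31 ≈ -0.64516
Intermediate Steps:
O = -16 (O = -8 - 8 = -16)
h(P) = 0
((6 + O)² + h(-19))/(158 - 313) = ((6 - 16)² + 0)/(158 - 313) = ((-10)² + 0)/(-155) = (100 + 0)*(-1/155) = 100*(-1/155) = -20/31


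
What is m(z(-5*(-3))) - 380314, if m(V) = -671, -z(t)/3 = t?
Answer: -380985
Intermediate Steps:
z(t) = -3*t
m(z(-5*(-3))) - 380314 = -671 - 380314 = -380985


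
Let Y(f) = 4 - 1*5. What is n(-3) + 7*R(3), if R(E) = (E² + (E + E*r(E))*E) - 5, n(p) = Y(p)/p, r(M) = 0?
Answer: 274/3 ≈ 91.333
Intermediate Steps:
Y(f) = -1 (Y(f) = 4 - 5 = -1)
n(p) = -1/p
R(E) = -5 + 2*E² (R(E) = (E² + (E + E*0)*E) - 5 = (E² + (E + 0)*E) - 5 = (E² + E*E) - 5 = (E² + E²) - 5 = 2*E² - 5 = -5 + 2*E²)
n(-3) + 7*R(3) = -1/(-3) + 7*(-5 + 2*3²) = -1*(-⅓) + 7*(-5 + 2*9) = ⅓ + 7*(-5 + 18) = ⅓ + 7*13 = ⅓ + 91 = 274/3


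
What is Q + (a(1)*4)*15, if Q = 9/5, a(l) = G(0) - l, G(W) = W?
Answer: -291/5 ≈ -58.200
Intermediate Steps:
a(l) = -l (a(l) = 0 - l = -l)
Q = 9/5 (Q = 9*(⅕) = 9/5 ≈ 1.8000)
Q + (a(1)*4)*15 = 9/5 + (-1*1*4)*15 = 9/5 - 1*4*15 = 9/5 - 4*15 = 9/5 - 60 = -291/5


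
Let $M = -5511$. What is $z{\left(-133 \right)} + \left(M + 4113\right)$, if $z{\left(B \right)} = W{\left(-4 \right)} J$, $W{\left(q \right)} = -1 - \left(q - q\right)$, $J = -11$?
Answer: $-1387$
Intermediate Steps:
$W{\left(q \right)} = -1$ ($W{\left(q \right)} = -1 - 0 = -1 + 0 = -1$)
$z{\left(B \right)} = 11$ ($z{\left(B \right)} = \left(-1\right) \left(-11\right) = 11$)
$z{\left(-133 \right)} + \left(M + 4113\right) = 11 + \left(-5511 + 4113\right) = 11 - 1398 = -1387$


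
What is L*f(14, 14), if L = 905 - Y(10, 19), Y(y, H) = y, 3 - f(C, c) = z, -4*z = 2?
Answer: 6265/2 ≈ 3132.5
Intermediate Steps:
z = -½ (z = -¼*2 = -½ ≈ -0.50000)
f(C, c) = 7/2 (f(C, c) = 3 - 1*(-½) = 3 + ½ = 7/2)
L = 895 (L = 905 - 1*10 = 905 - 10 = 895)
L*f(14, 14) = 895*(7/2) = 6265/2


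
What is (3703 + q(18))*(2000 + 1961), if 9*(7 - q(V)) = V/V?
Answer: 132253829/9 ≈ 1.4695e+7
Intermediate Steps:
q(V) = 62/9 (q(V) = 7 - V/(9*V) = 7 - 1/9*1 = 7 - 1/9 = 62/9)
(3703 + q(18))*(2000 + 1961) = (3703 + 62/9)*(2000 + 1961) = (33389/9)*3961 = 132253829/9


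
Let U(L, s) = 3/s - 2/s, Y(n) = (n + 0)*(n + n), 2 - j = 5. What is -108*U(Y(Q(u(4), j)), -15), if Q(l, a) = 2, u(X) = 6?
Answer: 36/5 ≈ 7.2000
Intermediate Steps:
j = -3 (j = 2 - 1*5 = 2 - 5 = -3)
Y(n) = 2*n² (Y(n) = n*(2*n) = 2*n²)
U(L, s) = 1/s
-108*U(Y(Q(u(4), j)), -15) = -108/(-15) = -108*(-1/15) = 36/5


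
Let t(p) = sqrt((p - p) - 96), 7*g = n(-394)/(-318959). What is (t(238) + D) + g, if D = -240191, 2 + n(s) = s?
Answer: -536277567787/2232713 + 4*I*sqrt(6) ≈ -2.4019e+5 + 9.798*I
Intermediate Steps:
n(s) = -2 + s
g = 396/2232713 (g = ((-2 - 394)/(-318959))/7 = (-396*(-1/318959))/7 = (1/7)*(396/318959) = 396/2232713 ≈ 0.00017736)
t(p) = 4*I*sqrt(6) (t(p) = sqrt(0 - 96) = sqrt(-96) = 4*I*sqrt(6))
(t(238) + D) + g = (4*I*sqrt(6) - 240191) + 396/2232713 = (-240191 + 4*I*sqrt(6)) + 396/2232713 = -536277567787/2232713 + 4*I*sqrt(6)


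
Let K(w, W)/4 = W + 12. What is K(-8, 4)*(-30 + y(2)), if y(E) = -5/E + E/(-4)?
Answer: -2112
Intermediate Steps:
y(E) = -5/E - E/4 (y(E) = -5/E + E*(-1/4) = -5/E - E/4)
K(w, W) = 48 + 4*W (K(w, W) = 4*(W + 12) = 4*(12 + W) = 48 + 4*W)
K(-8, 4)*(-30 + y(2)) = (48 + 4*4)*(-30 + (-5/2 - 1/4*2)) = (48 + 16)*(-30 + (-5*1/2 - 1/2)) = 64*(-30 + (-5/2 - 1/2)) = 64*(-30 - 3) = 64*(-33) = -2112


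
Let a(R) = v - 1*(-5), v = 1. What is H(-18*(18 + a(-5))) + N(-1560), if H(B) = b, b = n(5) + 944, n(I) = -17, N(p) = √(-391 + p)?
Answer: 927 + I*√1951 ≈ 927.0 + 44.17*I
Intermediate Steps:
b = 927 (b = -17 + 944 = 927)
a(R) = 6 (a(R) = 1 - 1*(-5) = 1 + 5 = 6)
H(B) = 927
H(-18*(18 + a(-5))) + N(-1560) = 927 + √(-391 - 1560) = 927 + √(-1951) = 927 + I*√1951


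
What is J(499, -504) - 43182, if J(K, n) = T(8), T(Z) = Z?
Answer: -43174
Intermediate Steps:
J(K, n) = 8
J(499, -504) - 43182 = 8 - 43182 = -43174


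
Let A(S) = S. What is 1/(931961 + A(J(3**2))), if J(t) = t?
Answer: 1/931970 ≈ 1.0730e-6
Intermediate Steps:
1/(931961 + A(J(3**2))) = 1/(931961 + 3**2) = 1/(931961 + 9) = 1/931970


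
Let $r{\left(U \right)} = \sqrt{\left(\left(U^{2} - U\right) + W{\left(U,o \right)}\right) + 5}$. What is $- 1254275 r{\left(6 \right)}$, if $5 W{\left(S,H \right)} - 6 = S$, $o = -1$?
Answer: $- 250855 \sqrt{935} \approx -7.6706 \cdot 10^{6}$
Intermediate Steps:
$W{\left(S,H \right)} = \frac{6}{5} + \frac{S}{5}$
$r{\left(U \right)} = \sqrt{\frac{31}{5} + U^{2} - \frac{4 U}{5}}$ ($r{\left(U \right)} = \sqrt{\left(\left(U^{2} - U\right) + \left(\frac{6}{5} + \frac{U}{5}\right)\right) + 5} = \sqrt{\left(\frac{6}{5} + U^{2} - \frac{4 U}{5}\right) + 5} = \sqrt{\frac{31}{5} + U^{2} - \frac{4 U}{5}}$)
$- 1254275 r{\left(6 \right)} = - 1254275 \frac{\sqrt{155 - 120 + 25 \cdot 6^{2}}}{5} = - 1254275 \frac{\sqrt{155 - 120 + 25 \cdot 36}}{5} = - 1254275 \frac{\sqrt{155 - 120 + 900}}{5} = - 1254275 \frac{\sqrt{935}}{5} = - 250855 \sqrt{935}$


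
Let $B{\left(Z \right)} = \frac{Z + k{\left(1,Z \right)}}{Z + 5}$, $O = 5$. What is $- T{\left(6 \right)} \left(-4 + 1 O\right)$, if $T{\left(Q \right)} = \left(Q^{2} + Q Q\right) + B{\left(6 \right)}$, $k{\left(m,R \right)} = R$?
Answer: $- \frac{804}{11} \approx -73.091$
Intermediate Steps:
$B{\left(Z \right)} = \frac{2 Z}{5 + Z}$ ($B{\left(Z \right)} = \frac{Z + Z}{Z + 5} = \frac{2 Z}{5 + Z}$)
$T{\left(Q \right)} = \frac{12}{11} + 2 Q^{2}$ ($T{\left(Q \right)} = \left(Q^{2} + Q Q\right) + 2 \cdot 6 \frac{1}{5 + 6} = \left(Q^{2} + Q^{2}\right) + 2 \cdot 6 \cdot \frac{1}{11} = 2 Q^{2} + 2 \cdot 6 \cdot \frac{1}{11} = 2 Q^{2} + \frac{12}{11} = \frac{12}{11} + 2 Q^{2}$)
$- T{\left(6 \right)} \left(-4 + 1 O\right) = - (\frac{12}{11} + 2 \cdot 6^{2}) \left(-4 + 1 \cdot 5\right) = - (\frac{12}{11} + 2 \cdot 36) \left(-4 + 5\right) = - (\frac{12}{11} + 72) 1 = \left(-1\right) \frac{804}{11} \cdot 1 = \left(- \frac{804}{11}\right) 1 = - \frac{804}{11}$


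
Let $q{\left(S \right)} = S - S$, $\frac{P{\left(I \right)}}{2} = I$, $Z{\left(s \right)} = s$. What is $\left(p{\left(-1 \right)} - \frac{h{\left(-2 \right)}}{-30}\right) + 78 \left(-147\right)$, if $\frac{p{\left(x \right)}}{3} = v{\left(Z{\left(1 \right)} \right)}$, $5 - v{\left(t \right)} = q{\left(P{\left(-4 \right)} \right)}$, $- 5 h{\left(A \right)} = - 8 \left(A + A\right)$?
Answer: $- \frac{858841}{75} \approx -11451.0$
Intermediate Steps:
$h{\left(A \right)} = \frac{16 A}{5}$ ($h{\left(A \right)} = - \frac{\left(-8\right) \left(A + A\right)}{5} = - \frac{\left(-8\right) 2 A}{5} = - \frac{\left(-16\right) A}{5} = \frac{16 A}{5}$)
$P{\left(I \right)} = 2 I$
$q{\left(S \right)} = 0$
$v{\left(t \right)} = 5$ ($v{\left(t \right)} = 5 - 0 = 5 + 0 = 5$)
$p{\left(x \right)} = 15$ ($p{\left(x \right)} = 3 \cdot 5 = 15$)
$\left(p{\left(-1 \right)} - \frac{h{\left(-2 \right)}}{-30}\right) + 78 \left(-147\right) = \left(15 - \frac{\frac{16}{5} \left(-2\right)}{-30}\right) + 78 \left(-147\right) = \left(15 - \left(- \frac{32}{5}\right) \left(- \frac{1}{30}\right)\right) - 11466 = \left(15 - \frac{16}{75}\right) - 11466 = \frac{1109}{75} - 11466 = - \frac{858841}{75}$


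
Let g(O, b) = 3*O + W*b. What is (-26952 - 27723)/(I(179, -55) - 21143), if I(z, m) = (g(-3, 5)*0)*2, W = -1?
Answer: 54675/21143 ≈ 2.5860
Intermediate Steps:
g(O, b) = -b + 3*O (g(O, b) = 3*O - b = -b + 3*O)
I(z, m) = 0 (I(z, m) = ((-1*5 + 3*(-3))*0)*2 = ((-5 - 9)*0)*2 = -14*0*2 = 0*2 = 0)
(-26952 - 27723)/(I(179, -55) - 21143) = (-26952 - 27723)/(0 - 21143) = -54675/(-21143) = -54675*(-1/21143) = 54675/21143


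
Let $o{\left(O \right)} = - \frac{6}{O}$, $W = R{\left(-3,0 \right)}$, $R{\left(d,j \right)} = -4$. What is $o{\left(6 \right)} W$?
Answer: $4$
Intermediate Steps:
$W = -4$
$o{\left(6 \right)} W = - \frac{6}{6} \left(-4\right) = \left(-6\right) \frac{1}{6} \left(-4\right) = \left(-1\right) \left(-4\right) = 4$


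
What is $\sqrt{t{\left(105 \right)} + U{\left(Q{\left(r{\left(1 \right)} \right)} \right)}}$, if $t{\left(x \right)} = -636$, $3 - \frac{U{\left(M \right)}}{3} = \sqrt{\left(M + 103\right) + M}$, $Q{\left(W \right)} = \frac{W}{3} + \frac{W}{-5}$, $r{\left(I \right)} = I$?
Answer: $\frac{\sqrt{-15675 - 5 \sqrt{23235}}}{5} \approx 25.641 i$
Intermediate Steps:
$Q{\left(W \right)} = \frac{2 W}{15}$ ($Q{\left(W \right)} = W \frac{1}{3} + W \left(- \frac{1}{5}\right) = \frac{W}{3} - \frac{W}{5} = \frac{2 W}{15}$)
$U{\left(M \right)} = 9 - 3 \sqrt{103 + 2 M}$ ($U{\left(M \right)} = 9 - 3 \sqrt{\left(M + 103\right) + M} = 9 - 3 \sqrt{\left(103 + M\right) + M} = 9 - 3 \sqrt{103 + 2 M}$)
$\sqrt{t{\left(105 \right)} + U{\left(Q{\left(r{\left(1 \right)} \right)} \right)}} = \sqrt{-636 + \left(9 - 3 \sqrt{103 + 2 \cdot \frac{2}{15} \cdot 1}\right)} = \sqrt{-636 + \left(9 - 3 \sqrt{103 + 2 \cdot \frac{2}{15}}\right)} = \sqrt{-636 + \left(9 - 3 \sqrt{103 + \frac{4}{15}}\right)} = \sqrt{-636 + \left(9 - 3 \sqrt{\frac{1549}{15}}\right)} = \sqrt{-636 + \left(9 - 3 \frac{\sqrt{23235}}{15}\right)} = \sqrt{-636 + \left(9 - \frac{\sqrt{23235}}{5}\right)} = \sqrt{-627 - \frac{\sqrt{23235}}{5}}$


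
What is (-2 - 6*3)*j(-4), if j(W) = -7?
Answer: 140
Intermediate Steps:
(-2 - 6*3)*j(-4) = (-2 - 6*3)*(-7) = (-2 - 18)*(-7) = -20*(-7) = 140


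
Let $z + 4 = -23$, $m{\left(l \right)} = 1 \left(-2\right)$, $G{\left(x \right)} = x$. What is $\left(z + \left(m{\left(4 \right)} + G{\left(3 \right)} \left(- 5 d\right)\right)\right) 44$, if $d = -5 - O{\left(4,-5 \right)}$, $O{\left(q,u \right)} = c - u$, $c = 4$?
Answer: $7964$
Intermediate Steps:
$m{\left(l \right)} = -2$
$z = -27$ ($z = -4 - 23 = -27$)
$O{\left(q,u \right)} = 4 - u$
$d = -14$ ($d = -5 - \left(4 - -5\right) = -5 - \left(4 + 5\right) = -5 - 9 = -14$)
$\left(z + \left(m{\left(4 \right)} + G{\left(3 \right)} \left(- 5 d\right)\right)\right) 44 = \left(-27 - \left(2 - 3 \left(\left(-5\right) \left(-14\right)\right)\right)\right) 44 = \left(-27 + \left(-2 + 3 \cdot 70\right)\right) 44 = \left(-27 + \left(-2 + 210\right)\right) 44 = \left(-27 + 208\right) 44 = 181 \cdot 44 = 7964$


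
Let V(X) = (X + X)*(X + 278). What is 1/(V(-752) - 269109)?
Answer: 1/443787 ≈ 2.2533e-6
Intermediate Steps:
V(X) = 2*X*(278 + X) (V(X) = (2*X)*(278 + X) = 2*X*(278 + X))
1/(V(-752) - 269109) = 1/(2*(-752)*(278 - 752) - 269109) = 1/(2*(-752)*(-474) - 269109) = 1/(712896 - 269109) = 1/443787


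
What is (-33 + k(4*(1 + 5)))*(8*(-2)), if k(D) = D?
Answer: 144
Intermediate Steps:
(-33 + k(4*(1 + 5)))*(8*(-2)) = (-33 + 4*(1 + 5))*(8*(-2)) = (-33 + 4*6)*(-16) = (-33 + 24)*(-16) = -9*(-16) = 144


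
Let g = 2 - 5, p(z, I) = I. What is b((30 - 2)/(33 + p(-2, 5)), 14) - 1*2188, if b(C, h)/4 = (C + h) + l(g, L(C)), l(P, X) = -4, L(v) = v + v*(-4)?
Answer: -40756/19 ≈ -2145.1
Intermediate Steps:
L(v) = -3*v (L(v) = v - 4*v = -3*v)
g = -3
b(C, h) = -16 + 4*C + 4*h (b(C, h) = 4*((C + h) - 4) = 4*(-4 + C + h) = -16 + 4*C + 4*h)
b((30 - 2)/(33 + p(-2, 5)), 14) - 1*2188 = (-16 + 4*((30 - 2)/(33 + 5)) + 4*14) - 1*2188 = (-16 + 4*(28/38) + 56) - 2188 = (-16 + 4*(28*(1/38)) + 56) - 2188 = (-16 + 4*(14/19) + 56) - 2188 = (-16 + 56/19 + 56) - 2188 = 816/19 - 2188 = -40756/19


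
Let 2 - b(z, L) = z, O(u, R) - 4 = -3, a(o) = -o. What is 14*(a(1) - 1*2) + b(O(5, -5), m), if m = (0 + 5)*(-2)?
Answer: -41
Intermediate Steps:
O(u, R) = 1 (O(u, R) = 4 - 3 = 1)
m = -10 (m = 5*(-2) = -10)
b(z, L) = 2 - z
14*(a(1) - 1*2) + b(O(5, -5), m) = 14*(-1*1 - 1*2) + (2 - 1*1) = 14*(-1 - 2) + (2 - 1) = 14*(-3) + 1 = -42 + 1 = -41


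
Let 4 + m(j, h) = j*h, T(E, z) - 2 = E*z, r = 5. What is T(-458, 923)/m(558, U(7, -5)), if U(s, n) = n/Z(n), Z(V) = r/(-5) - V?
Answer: 845464/1403 ≈ 602.61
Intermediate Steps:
Z(V) = -1 - V (Z(V) = 5/(-5) - V = 5*(-⅕) - V = -1 - V)
U(s, n) = n/(-1 - n)
T(E, z) = 2 + E*z
m(j, h) = -4 + h*j (m(j, h) = -4 + j*h = -4 + h*j)
T(-458, 923)/m(558, U(7, -5)) = (2 - 458*923)/(-4 - 1*(-5)/(1 - 5)*558) = (2 - 422734)/(-4 - 1*(-5)/(-4)*558) = -422732/(-4 - 1*(-5)*(-¼)*558) = -422732/(-4 - 5/4*558) = -422732/(-4 - 1395/2) = -422732/(-1403/2) = -422732*(-2/1403) = 845464/1403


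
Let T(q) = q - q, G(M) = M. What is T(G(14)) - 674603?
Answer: -674603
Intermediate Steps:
T(q) = 0
T(G(14)) - 674603 = 0 - 674603 = -674603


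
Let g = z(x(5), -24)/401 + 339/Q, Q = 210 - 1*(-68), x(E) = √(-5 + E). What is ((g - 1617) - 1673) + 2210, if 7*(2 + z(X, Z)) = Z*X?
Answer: -120260857/111478 ≈ -1078.8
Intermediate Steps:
Q = 278 (Q = 210 + 68 = 278)
z(X, Z) = -2 + X*Z/7 (z(X, Z) = -2 + (Z*X)/7 = -2 + (X*Z)/7 = -2 + X*Z/7)
g = 135383/111478 (g = (-2 + (⅐)*√(-5 + 5)*(-24))/401 + 339/278 = (-2 + (⅐)*√0*(-24))*(1/401) + 339*(1/278) = (-2 + (⅐)*0*(-24))*(1/401) + 339/278 = (-2 + 0)*(1/401) + 339/278 = -2*1/401 + 339/278 = -2/401 + 339/278 = 135383/111478 ≈ 1.2144)
((g - 1617) - 1673) + 2210 = ((135383/111478 - 1617) - 1673) + 2210 = (-180124543/111478 - 1673) + 2210 = -366627237/111478 + 2210 = -120260857/111478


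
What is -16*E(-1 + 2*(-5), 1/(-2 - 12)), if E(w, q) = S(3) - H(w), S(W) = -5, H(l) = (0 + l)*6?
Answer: -976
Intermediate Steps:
H(l) = 6*l (H(l) = l*6 = 6*l)
E(w, q) = -5 - 6*w
-16*E(-1 + 2*(-5), 1/(-2 - 12)) = -16*(-5 - 6*(-1 + 2*(-5))) = -16*(-5 - 6*(-1 - 10)) = -16*(-5 - 6*(-11)) = -16*(-5 + 66) = -16*61 = -976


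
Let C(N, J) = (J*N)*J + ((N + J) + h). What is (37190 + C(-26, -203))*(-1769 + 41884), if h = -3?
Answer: -41498004740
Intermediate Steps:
C(N, J) = -3 + J + N + N*J² (C(N, J) = (J*N)*J + ((N + J) - 3) = N*J² + ((J + N) - 3) = N*J² + (-3 + J + N) = -3 + J + N + N*J²)
(37190 + C(-26, -203))*(-1769 + 41884) = (37190 + (-3 - 203 - 26 - 26*(-203)²))*(-1769 + 41884) = (37190 + (-3 - 203 - 26 - 26*41209))*40115 = (37190 + (-3 - 203 - 26 - 1071434))*40115 = (37190 - 1071666)*40115 = -1034476*40115 = -41498004740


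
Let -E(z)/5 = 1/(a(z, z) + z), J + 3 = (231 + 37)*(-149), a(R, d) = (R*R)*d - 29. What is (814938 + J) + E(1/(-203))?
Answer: 188045679317914/242638593 ≈ 7.7500e+5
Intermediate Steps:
a(R, d) = -29 + d*R² (a(R, d) = R²*d - 29 = d*R² - 29 = -29 + d*R²)
J = -39935 (J = -3 + (231 + 37)*(-149) = -3 + 268*(-149) = -3 - 39932 = -39935)
E(z) = -5/(-29 + z + z³) (E(z) = -5/((-29 + z*z²) + z) = -5/((-29 + z³) + z) = -5/(-29 + z + z³))
(814938 + J) + E(1/(-203)) = (814938 - 39935) - 5/(-29 + 1/(-203) + (1/(-203))³) = 775003 - 5/(-29 - 1/203 + (-1/203)³) = 775003 - 5/(-29 - 1/203 - 1/8365427) = 775003 - 5/(-242638593/8365427) = 775003 - 5*(-8365427/242638593) = 775003 + 41827135/242638593 = 188045679317914/242638593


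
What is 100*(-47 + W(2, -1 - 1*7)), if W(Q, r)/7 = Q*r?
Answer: -15900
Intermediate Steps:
W(Q, r) = 7*Q*r (W(Q, r) = 7*(Q*r) = 7*Q*r)
100*(-47 + W(2, -1 - 1*7)) = 100*(-47 + 7*2*(-1 - 1*7)) = 100*(-47 + 7*2*(-1 - 7)) = 100*(-47 + 7*2*(-8)) = 100*(-47 - 112) = 100*(-159) = -15900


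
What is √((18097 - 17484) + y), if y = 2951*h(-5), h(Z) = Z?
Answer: I*√14142 ≈ 118.92*I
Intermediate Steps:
y = -14755 (y = 2951*(-5) = -14755)
√((18097 - 17484) + y) = √((18097 - 17484) - 14755) = √(613 - 14755) = √(-14142) = I*√14142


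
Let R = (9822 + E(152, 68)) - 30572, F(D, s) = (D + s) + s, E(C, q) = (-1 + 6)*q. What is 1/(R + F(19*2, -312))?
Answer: -1/20996 ≈ -4.7628e-5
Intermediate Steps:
E(C, q) = 5*q
F(D, s) = D + 2*s
R = -20410 (R = (9822 + 5*68) - 30572 = (9822 + 340) - 30572 = 10162 - 30572 = -20410)
1/(R + F(19*2, -312)) = 1/(-20410 + (19*2 + 2*(-312))) = 1/(-20410 + (38 - 624)) = 1/(-20410 - 586) = 1/(-20996) = -1/20996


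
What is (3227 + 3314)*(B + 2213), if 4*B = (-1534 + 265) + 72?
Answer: 50071355/4 ≈ 1.2518e+7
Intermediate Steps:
B = -1197/4 (B = ((-1534 + 265) + 72)/4 = (-1269 + 72)/4 = (¼)*(-1197) = -1197/4 ≈ -299.25)
(3227 + 3314)*(B + 2213) = (3227 + 3314)*(-1197/4 + 2213) = 6541*(7655/4) = 50071355/4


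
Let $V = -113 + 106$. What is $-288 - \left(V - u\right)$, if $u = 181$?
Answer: $-100$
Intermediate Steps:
$V = -7$
$-288 - \left(V - u\right) = -288 + \left(181 - -7\right) = -288 + \left(181 + 7\right) = -288 + 188 = -100$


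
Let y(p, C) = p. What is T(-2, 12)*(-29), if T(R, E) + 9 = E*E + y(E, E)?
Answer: -4263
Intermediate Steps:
T(R, E) = -9 + E + E² (T(R, E) = -9 + (E*E + E) = -9 + (E² + E) = -9 + (E + E²) = -9 + E + E²)
T(-2, 12)*(-29) = (-9 + 12 + 12²)*(-29) = (-9 + 12 + 144)*(-29) = 147*(-29) = -4263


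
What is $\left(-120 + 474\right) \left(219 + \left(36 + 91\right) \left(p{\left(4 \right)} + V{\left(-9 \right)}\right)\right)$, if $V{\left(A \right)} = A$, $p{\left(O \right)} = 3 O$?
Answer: $212400$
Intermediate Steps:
$\left(-120 + 474\right) \left(219 + \left(36 + 91\right) \left(p{\left(4 \right)} + V{\left(-9 \right)}\right)\right) = \left(-120 + 474\right) \left(219 + \left(36 + 91\right) \left(3 \cdot 4 - 9\right)\right) = 354 \left(219 + 127 \left(12 - 9\right)\right) = 354 \left(219 + 127 \cdot 3\right) = 354 \left(219 + 381\right) = 354 \cdot 600 = 212400$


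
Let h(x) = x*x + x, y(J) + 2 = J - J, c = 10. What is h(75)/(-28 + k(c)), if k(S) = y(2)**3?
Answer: -475/3 ≈ -158.33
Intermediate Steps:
y(J) = -2 (y(J) = -2 + (J - J) = -2 + 0 = -2)
k(S) = -8 (k(S) = (-2)**3 = -8)
h(x) = x + x**2 (h(x) = x**2 + x = x + x**2)
h(75)/(-28 + k(c)) = (75*(1 + 75))/(-28 - 8) = (75*76)/(-36) = 5700*(-1/36) = -475/3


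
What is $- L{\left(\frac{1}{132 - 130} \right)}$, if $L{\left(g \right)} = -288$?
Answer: $288$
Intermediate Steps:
$- L{\left(\frac{1}{132 - 130} \right)} = \left(-1\right) \left(-288\right) = 288$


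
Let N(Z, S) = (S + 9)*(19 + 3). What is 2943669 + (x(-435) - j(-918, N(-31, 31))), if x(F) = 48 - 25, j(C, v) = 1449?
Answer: 2942243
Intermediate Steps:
N(Z, S) = 198 + 22*S (N(Z, S) = (9 + S)*22 = 198 + 22*S)
x(F) = 23
2943669 + (x(-435) - j(-918, N(-31, 31))) = 2943669 + (23 - 1*1449) = 2943669 + (23 - 1449) = 2943669 - 1426 = 2942243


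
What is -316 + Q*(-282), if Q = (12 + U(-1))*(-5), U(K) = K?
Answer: 15194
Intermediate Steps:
Q = -55 (Q = (12 - 1)*(-5) = 11*(-5) = -55)
-316 + Q*(-282) = -316 - 55*(-282) = -316 + 15510 = 15194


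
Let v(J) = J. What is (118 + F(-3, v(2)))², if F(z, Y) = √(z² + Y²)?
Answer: (118 + √13)² ≈ 14788.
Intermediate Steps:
F(z, Y) = √(Y² + z²)
(118 + F(-3, v(2)))² = (118 + √(2² + (-3)²))² = (118 + √(4 + 9))² = (118 + √13)²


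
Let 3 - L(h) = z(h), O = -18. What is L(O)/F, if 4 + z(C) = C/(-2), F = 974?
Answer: -1/487 ≈ -0.0020534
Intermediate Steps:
z(C) = -4 - C/2 (z(C) = -4 + C/(-2) = -4 + C*(-½) = -4 - C/2)
L(h) = 7 + h/2 (L(h) = 3 - (-4 - h/2) = 3 + (4 + h/2) = 7 + h/2)
L(O)/F = (7 + (½)*(-18))/974 = (7 - 9)*(1/974) = -2*1/974 = -1/487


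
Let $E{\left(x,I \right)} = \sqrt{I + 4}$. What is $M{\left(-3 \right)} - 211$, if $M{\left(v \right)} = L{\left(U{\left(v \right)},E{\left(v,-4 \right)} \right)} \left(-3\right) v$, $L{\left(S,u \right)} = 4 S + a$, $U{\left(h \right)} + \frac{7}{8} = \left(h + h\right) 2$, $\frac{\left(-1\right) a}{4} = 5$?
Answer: $- \frac{1709}{2} \approx -854.5$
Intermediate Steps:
$E{\left(x,I \right)} = \sqrt{4 + I}$
$a = -20$ ($a = \left(-4\right) 5 = -20$)
$U{\left(h \right)} = - \frac{7}{8} + 4 h$ ($U{\left(h \right)} = - \frac{7}{8} + \left(h + h\right) 2 = - \frac{7}{8} + 2 h 2 = - \frac{7}{8} + 4 h$)
$L{\left(S,u \right)} = -20 + 4 S$ ($L{\left(S,u \right)} = 4 S - 20 = -20 + 4 S$)
$M{\left(v \right)} = v \left(\frac{141}{2} - 48 v\right)$ ($M{\left(v \right)} = \left(-20 + 4 \left(- \frac{7}{8} + 4 v\right)\right) \left(-3\right) v = \left(-20 + \left(- \frac{7}{2} + 16 v\right)\right) \left(-3\right) v = \left(- \frac{47}{2} + 16 v\right) \left(-3\right) v = \left(\frac{141}{2} - 48 v\right) v = v \left(\frac{141}{2} - 48 v\right)$)
$M{\left(-3 \right)} - 211 = \frac{3}{2} \left(-3\right) \left(47 - -96\right) - 211 = \frac{3}{2} \left(-3\right) \left(47 + 96\right) - 211 = \frac{3}{2} \left(-3\right) 143 - 211 = - \frac{1287}{2} - 211 = - \frac{1709}{2}$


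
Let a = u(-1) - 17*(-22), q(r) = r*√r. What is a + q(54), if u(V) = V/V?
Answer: 375 + 162*√6 ≈ 771.82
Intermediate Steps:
u(V) = 1
q(r) = r^(3/2)
a = 375 (a = 1 - 17*(-22) = 1 + 374 = 375)
a + q(54) = 375 + 54^(3/2) = 375 + 162*√6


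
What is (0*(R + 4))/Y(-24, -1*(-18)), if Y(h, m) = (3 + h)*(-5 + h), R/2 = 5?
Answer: 0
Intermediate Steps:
R = 10 (R = 2*5 = 10)
Y(h, m) = (-5 + h)*(3 + h)
(0*(R + 4))/Y(-24, -1*(-18)) = (0*(10 + 4))/(-15 + (-24)**2 - 2*(-24)) = (0*14)/(-15 + 576 + 48) = 0/609 = 0*(1/609) = 0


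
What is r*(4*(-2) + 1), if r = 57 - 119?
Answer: 434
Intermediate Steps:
r = -62
r*(4*(-2) + 1) = -62*(4*(-2) + 1) = -62*(-8 + 1) = -62*(-7) = 434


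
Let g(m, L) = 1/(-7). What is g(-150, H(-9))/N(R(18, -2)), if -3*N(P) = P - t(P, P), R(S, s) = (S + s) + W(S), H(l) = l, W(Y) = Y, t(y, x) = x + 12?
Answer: -1/28 ≈ -0.035714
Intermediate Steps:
t(y, x) = 12 + x
g(m, L) = -1/7
R(S, s) = s + 2*S (R(S, s) = (S + s) + S = s + 2*S)
N(P) = 4 (N(P) = -(P - (12 + P))/3 = -(P + (-12 - P))/3 = -1/3*(-12) = 4)
g(-150, H(-9))/N(R(18, -2)) = -1/7/4 = -1/7*1/4 = -1/28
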